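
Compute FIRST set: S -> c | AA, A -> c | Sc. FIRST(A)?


Per alternative of A: FIRST(c) = {c}; FIRST(Sc) = {c}
FIRST(A) = {c}


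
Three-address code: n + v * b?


Break into single-operator statements:
t1 = v * b
t2 = n + t1


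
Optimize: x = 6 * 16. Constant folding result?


6 * 16 = 96 at compile time
Optimized: x = 96


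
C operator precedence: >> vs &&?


'>>' is shift (level 8); '&&' is logical AND (level 2)
Higher level binds tighter
'>>' has higher precedence than '&&'


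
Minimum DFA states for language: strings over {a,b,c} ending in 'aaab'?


Track the longest suffix of input matching a prefix of 'aaab': 5 classes (prefixes of length 0..4)
Minimal DFA: 5 states


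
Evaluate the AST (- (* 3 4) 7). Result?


Evaluate inner: (* 3 4) = 12
Evaluate root: (- 12 7) = 5
Result: 5


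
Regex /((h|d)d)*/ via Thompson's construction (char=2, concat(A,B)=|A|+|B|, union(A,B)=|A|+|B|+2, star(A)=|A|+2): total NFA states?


Syntax tree has 3 char leaf(s), 1 union(s), 1 star(s)
chars contribute 3×2 = 6; each union adds +2; each star adds +2
Total: 6 + 2 + 2 = 10 states


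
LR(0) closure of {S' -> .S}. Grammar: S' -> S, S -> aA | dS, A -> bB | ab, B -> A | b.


Start: S' -> .S
For each item with dot before a nonterminal B, add B -> .γ for every B-production
Closure: [S' -> .S, S -> .aA, S -> .dS]


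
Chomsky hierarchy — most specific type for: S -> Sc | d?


Left-linear: every RHS is a terminal or one nonterminal followed by a terminal
Classification: Type 3 (Regular)


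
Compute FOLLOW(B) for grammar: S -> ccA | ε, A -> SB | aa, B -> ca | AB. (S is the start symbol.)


$ ∈ FOLLOW(S). For each A -> αBβ: add FIRST(β)\{ε} to FOLLOW(B); if β nullable, add FOLLOW(A).
FOLLOW(B) = {$, a, c}


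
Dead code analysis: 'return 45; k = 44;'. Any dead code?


statement follows a return and is unreachable
Dead: 'k = 44'


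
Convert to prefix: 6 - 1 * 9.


'*' binds tighter: tree is (- 6 (* 1 9))
Prefix: - 6 * 1 9


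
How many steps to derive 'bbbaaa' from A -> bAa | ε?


Derivation: A => bAa => bbAaa => bbbAaaa => bbbaaa
Steps: 4


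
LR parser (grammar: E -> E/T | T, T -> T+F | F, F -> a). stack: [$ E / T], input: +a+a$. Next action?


'+' can extend T; shift to build T -> T+F
Action: shift


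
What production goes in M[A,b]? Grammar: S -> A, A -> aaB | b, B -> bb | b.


For [A, b]: 'b' ∈ FIRST(b)
Entry: A -> b


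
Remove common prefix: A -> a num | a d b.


Common prefix: 'a'
Factored: A -> a A', A' -> num | d b


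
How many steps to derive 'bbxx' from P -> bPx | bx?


Derivation: P => bPx => bbxx
Steps: 2


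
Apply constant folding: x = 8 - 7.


8 - 7 = 1 at compile time
Optimized: x = 1


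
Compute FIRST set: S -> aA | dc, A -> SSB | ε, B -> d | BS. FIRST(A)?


Per alternative of A: FIRST(SSB) = {a, d}; FIRST(ε) = {ε}
FIRST(A) = {a, d, ε}


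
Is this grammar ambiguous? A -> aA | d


right-linear, alternatives start with distinct terminals 'a' vs 'd': unique leftmost derivation
Unambiguous


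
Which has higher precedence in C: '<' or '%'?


'%' is multiplicative (level 10); '<' is relational (level 7)
Higher level binds tighter
'%' has higher precedence than '<'


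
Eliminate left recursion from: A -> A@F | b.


Left-recursive alternatives: A@F; non-recursive: b
Introduce A': A -> bA', A' -> @FA' | ε


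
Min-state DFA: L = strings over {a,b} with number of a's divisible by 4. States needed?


Track (count of a) mod 4: states 0..3, accept at 0
Minimal DFA: 4 states


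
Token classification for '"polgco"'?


Pattern: double-quoted sequence
Type: STRING_LITERAL


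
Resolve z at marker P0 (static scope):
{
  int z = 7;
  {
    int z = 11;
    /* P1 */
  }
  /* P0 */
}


z declared in the same block as P0
z = 7


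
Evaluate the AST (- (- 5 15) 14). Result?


Evaluate inner: (- 5 15) = -10
Evaluate root: (- -10 14) = -24
Result: -24


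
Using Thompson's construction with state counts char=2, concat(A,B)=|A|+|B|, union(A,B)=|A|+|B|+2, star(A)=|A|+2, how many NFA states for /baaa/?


Syntax tree has 4 char leaf(s), 0 union(s), 0 star(s)
chars contribute 4×2 = 8; each union adds +2; each star adds +2
Total: 8 + 0 + 0 = 8 states


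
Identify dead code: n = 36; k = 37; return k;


n is assigned but never read
Dead: 'n = 36'


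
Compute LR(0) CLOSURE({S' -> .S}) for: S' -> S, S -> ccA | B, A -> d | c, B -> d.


Start: S' -> .S
For each item with dot before a nonterminal B, add B -> .γ for every B-production
Closure: [S' -> .S, S -> .ccA, S -> .B, B -> .d]


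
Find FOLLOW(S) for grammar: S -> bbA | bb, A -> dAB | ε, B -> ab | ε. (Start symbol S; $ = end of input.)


$ ∈ FOLLOW(S). For each A -> αBβ: add FIRST(β)\{ε} to FOLLOW(B); if β nullable, add FOLLOW(A).
FOLLOW(S) = {$}


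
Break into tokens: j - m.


Scan left to right, longest-match per lexeme
Tokens: ID(j), OP(-), ID(m)


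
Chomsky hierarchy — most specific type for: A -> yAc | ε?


Single nonterminal LHS, but y^n c^n is not regular
Classification: Type 2 (Context-Free)


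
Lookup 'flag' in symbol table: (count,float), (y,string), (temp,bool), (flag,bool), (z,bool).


Lookup 'flag' → type bool


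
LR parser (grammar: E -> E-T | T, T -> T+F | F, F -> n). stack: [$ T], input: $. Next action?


lookahead ∉ {+} so T won't extend; reduce E -> T
Action: reduce (E -> T)


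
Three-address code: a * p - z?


Break into single-operator statements:
t1 = a * p
t2 = t1 - z


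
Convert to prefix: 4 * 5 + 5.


left-to-right (same/higher precedence on left): tree is (+ (* 4 5) 5)
Prefix: + * 4 5 5


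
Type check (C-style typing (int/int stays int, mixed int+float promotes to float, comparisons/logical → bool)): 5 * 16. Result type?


Operand types: int * int
Rule: mixed int/float promotes to float; int/int stays int
Result type: int


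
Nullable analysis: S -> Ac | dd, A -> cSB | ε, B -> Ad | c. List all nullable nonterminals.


A nonterminal is nullable iff some alternative derives ε (directly, or every symbol in it is nullable)
Nullable: {A}


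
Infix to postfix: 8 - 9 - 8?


Left to right (same or higher precedence on left)
Postfix: 8 9 - 8 -


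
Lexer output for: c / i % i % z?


Scan left to right, longest-match per lexeme
Tokens: ID(c), OP(/), ID(i), OP(%), ID(i), OP(%), ID(z)


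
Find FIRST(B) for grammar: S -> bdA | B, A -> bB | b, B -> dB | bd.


Per alternative of B: FIRST(dB) = {d}; FIRST(bd) = {b}
FIRST(B) = {b, d}


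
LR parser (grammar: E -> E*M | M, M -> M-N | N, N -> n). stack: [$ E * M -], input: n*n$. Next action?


no handle; shift 'n'
Action: shift


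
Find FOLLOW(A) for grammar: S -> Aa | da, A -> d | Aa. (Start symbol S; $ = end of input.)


$ ∈ FOLLOW(S). For each A -> αBβ: add FIRST(β)\{ε} to FOLLOW(B); if β nullable, add FOLLOW(A).
FOLLOW(A) = {a}


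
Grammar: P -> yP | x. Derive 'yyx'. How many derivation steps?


Derivation: P => yP => yyP => yyx
Steps: 3


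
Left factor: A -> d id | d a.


Common prefix: 'd'
Factored: A -> d A', A' -> id | a


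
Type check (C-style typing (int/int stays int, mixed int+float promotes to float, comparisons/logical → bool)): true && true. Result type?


Operand types: bool && bool
Rule: logical operators take bool operands and yield bool
Result type: bool


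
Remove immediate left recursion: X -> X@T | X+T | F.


Left-recursive alternatives: X@T, X+T; non-recursive: F
Introduce X': X -> FX', X' -> @TX' | +TX' | ε


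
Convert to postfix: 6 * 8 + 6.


Left to right (same or higher precedence on left)
Postfix: 6 8 * 6 +


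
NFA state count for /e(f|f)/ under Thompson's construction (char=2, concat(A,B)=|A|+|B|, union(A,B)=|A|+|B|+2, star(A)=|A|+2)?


Syntax tree has 3 char leaf(s), 1 union(s), 0 star(s)
chars contribute 3×2 = 6; each union adds +2; each star adds +2
Total: 6 + 2 + 0 = 8 states


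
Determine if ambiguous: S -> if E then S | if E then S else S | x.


dangling else: 'if E then if E then x else x' parses two ways
Ambiguous


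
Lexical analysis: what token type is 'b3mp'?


Pattern: letter/underscore followed by alphanumerics, not a keyword
Type: IDENTIFIER


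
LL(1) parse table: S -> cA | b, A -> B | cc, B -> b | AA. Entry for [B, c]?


For [B, c]: 'c' ∈ FIRST(AA)
Entry: B -> AA


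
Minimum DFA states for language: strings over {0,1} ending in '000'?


Track the longest suffix of input matching a prefix of '000': 4 classes (prefixes of length 0..3)
Minimal DFA: 4 states


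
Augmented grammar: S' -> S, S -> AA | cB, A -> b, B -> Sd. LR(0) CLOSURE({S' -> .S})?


Start: S' -> .S
For each item with dot before a nonterminal B, add B -> .γ for every B-production
Closure: [S' -> .S, S -> .AA, S -> .cB, A -> .b]


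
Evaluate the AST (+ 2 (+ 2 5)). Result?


Evaluate inner: (+ 2 5) = 7
Evaluate root: (+ 2 7) = 9
Result: 9


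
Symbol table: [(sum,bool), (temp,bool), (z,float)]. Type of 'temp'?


Lookup 'temp' → type bool


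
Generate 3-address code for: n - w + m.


Break into single-operator statements:
t1 = n - w
t2 = t1 + m


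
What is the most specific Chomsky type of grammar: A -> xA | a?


Right-linear: every RHS is a terminal or a terminal followed by one nonterminal
Classification: Type 3 (Regular)


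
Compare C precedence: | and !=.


'!=' is equality (level 6); '|' is bitwise OR (level 3)
Higher level binds tighter
'!=' has higher precedence than '|'


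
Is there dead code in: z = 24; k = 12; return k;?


z is assigned but never read
Dead: 'z = 24'


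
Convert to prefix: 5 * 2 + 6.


left-to-right (same/higher precedence on left): tree is (+ (* 5 2) 6)
Prefix: + * 5 2 6


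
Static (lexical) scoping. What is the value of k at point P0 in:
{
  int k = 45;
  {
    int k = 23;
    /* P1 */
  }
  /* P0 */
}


k declared in the same block as P0
k = 45


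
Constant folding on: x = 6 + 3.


6 + 3 = 9 at compile time
Optimized: x = 9


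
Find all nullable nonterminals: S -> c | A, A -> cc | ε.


A nonterminal is nullable iff some alternative derives ε (directly, or every symbol in it is nullable)
Nullable: {A, S}


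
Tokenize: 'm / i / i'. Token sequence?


Scan left to right, longest-match per lexeme
Tokens: ID(m), OP(/), ID(i), OP(/), ID(i)


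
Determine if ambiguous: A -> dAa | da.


balanced d^n…a^n: each string has a unique parse
Unambiguous


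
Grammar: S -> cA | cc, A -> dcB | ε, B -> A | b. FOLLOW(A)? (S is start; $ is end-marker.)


$ ∈ FOLLOW(S). For each A -> αBβ: add FIRST(β)\{ε} to FOLLOW(B); if β nullable, add FOLLOW(A).
FOLLOW(A) = {$}


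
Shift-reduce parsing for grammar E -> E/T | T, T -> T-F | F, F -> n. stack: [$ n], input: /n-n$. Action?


'n' on top is the handle for F -> n
Action: reduce (F -> n)


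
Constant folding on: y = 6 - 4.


6 - 4 = 2 at compile time
Optimized: y = 2


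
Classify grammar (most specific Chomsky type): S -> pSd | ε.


Single nonterminal LHS, but p^n d^n is not regular
Classification: Type 2 (Context-Free)


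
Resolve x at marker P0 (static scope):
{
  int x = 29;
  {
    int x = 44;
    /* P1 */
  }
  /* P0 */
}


x declared in the same block as P0
x = 29


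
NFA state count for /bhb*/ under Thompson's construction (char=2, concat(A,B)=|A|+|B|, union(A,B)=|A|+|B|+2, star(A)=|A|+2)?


Syntax tree has 3 char leaf(s), 0 union(s), 1 star(s)
chars contribute 3×2 = 6; each union adds +2; each star adds +2
Total: 6 + 0 + 2 = 8 states


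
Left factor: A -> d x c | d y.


Common prefix: 'd'
Factored: A -> d A', A' -> x c | y


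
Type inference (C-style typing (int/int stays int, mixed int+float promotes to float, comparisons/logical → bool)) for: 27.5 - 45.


Operand types: float - int
Rule: mixed int/float promotes to float; int/int stays int
Result type: float


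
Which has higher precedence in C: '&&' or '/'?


'/' is multiplicative (level 10); '&&' is logical AND (level 2)
Higher level binds tighter
'/' has higher precedence than '&&'


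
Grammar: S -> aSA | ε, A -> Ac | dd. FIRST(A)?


Per alternative of A: FIRST(Ac) = {d}; FIRST(dd) = {d}
FIRST(A) = {d}


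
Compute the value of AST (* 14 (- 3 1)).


Evaluate inner: (- 3 1) = 2
Evaluate root: (* 14 2) = 28
Result: 28


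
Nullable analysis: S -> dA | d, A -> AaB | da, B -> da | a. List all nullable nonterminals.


A nonterminal is nullable iff some alternative derives ε (directly, or every symbol in it is nullable)
Nullable: {}


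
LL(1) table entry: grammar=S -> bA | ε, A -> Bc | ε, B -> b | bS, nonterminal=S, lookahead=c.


For [S, c]: ε is nullable and 'c' ∈ FOLLOW(S)
Entry: S -> ε


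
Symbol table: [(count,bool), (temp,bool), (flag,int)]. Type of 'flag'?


Lookup 'flag' → type int


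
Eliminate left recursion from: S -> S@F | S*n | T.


Left-recursive alternatives: S@F, S*n; non-recursive: T
Introduce S': S -> TS', S' -> @FS' | *nS' | ε


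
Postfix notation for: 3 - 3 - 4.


Left to right (same or higher precedence on left)
Postfix: 3 3 - 4 -


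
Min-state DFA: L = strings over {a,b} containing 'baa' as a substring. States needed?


KMP-style automaton: 3 progress states + 1 absorbing accept = 4
Minimal DFA: 4 states


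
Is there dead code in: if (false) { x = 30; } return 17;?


condition is constant false, so the whole block is unreachable
Dead: 'if (false) { x = 30; }'


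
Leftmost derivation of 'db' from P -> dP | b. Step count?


Derivation: P => dP => db
Steps: 2


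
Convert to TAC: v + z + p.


Break into single-operator statements:
t1 = v + z
t2 = t1 + p


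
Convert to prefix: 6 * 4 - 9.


left-to-right (same/higher precedence on left): tree is (- (* 6 4) 9)
Prefix: - * 6 4 9


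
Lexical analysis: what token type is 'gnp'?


Pattern: letter/underscore followed by alphanumerics, not a keyword
Type: IDENTIFIER


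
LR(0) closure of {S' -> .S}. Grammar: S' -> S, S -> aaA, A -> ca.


Start: S' -> .S
For each item with dot before a nonterminal B, add B -> .γ for every B-production
Closure: [S' -> .S, S -> .aaA]


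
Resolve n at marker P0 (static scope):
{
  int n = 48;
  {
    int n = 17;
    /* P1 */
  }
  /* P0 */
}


n declared in the same block as P0
n = 48


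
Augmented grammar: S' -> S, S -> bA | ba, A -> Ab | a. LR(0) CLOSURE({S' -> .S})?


Start: S' -> .S
For each item with dot before a nonterminal B, add B -> .γ for every B-production
Closure: [S' -> .S, S -> .bA, S -> .ba]


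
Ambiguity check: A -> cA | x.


right-linear, alternatives start with distinct terminals 'c' vs 'x': unique leftmost derivation
Unambiguous


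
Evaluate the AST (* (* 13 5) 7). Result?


Evaluate inner: (* 13 5) = 65
Evaluate root: (* 65 7) = 455
Result: 455


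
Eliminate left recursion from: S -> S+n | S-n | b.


Left-recursive alternatives: S+n, S-n; non-recursive: b
Introduce S': S -> bS', S' -> +nS' | -nS' | ε


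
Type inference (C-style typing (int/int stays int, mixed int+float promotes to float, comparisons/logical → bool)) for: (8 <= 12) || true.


Operand types: bool || bool
Rule: logical operators take bool operands and yield bool
Result type: bool


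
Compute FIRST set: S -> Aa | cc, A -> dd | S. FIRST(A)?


Per alternative of A: FIRST(dd) = {d}; FIRST(S) = {c, d}
FIRST(A) = {c, d}


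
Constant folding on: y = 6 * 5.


6 * 5 = 30 at compile time
Optimized: y = 30


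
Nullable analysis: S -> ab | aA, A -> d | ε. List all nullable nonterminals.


A nonterminal is nullable iff some alternative derives ε (directly, or every symbol in it is nullable)
Nullable: {A}


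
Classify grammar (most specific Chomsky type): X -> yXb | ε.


Single nonterminal LHS, but y^n b^n is not regular
Classification: Type 2 (Context-Free)


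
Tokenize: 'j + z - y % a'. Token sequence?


Scan left to right, longest-match per lexeme
Tokens: ID(j), OP(+), ID(z), OP(-), ID(y), OP(%), ID(a)


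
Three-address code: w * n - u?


Break into single-operator statements:
t1 = w * n
t2 = t1 - u


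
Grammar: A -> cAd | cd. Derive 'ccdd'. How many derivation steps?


Derivation: A => cAd => ccdd
Steps: 2


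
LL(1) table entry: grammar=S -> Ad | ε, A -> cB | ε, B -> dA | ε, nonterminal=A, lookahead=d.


For [A, d]: ε is nullable and 'd' ∈ FOLLOW(A)
Entry: A -> ε


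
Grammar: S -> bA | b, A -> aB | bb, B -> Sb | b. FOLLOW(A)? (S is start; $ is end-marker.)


$ ∈ FOLLOW(S). For each A -> αBβ: add FIRST(β)\{ε} to FOLLOW(B); if β nullable, add FOLLOW(A).
FOLLOW(A) = {$, b}


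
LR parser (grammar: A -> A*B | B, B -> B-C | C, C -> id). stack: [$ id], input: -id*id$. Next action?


'id' on top is the handle for C -> id
Action: reduce (C -> id)


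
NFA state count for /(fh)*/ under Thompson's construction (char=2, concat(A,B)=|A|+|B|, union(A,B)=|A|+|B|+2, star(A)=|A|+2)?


Syntax tree has 2 char leaf(s), 0 union(s), 1 star(s)
chars contribute 2×2 = 4; each union adds +2; each star adds +2
Total: 4 + 0 + 2 = 6 states


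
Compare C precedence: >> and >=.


'>>' is shift (level 8); '>=' is relational (level 7)
Higher level binds tighter
'>>' has higher precedence than '>='


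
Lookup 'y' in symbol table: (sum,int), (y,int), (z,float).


Lookup 'y' → type int


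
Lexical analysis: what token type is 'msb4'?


Pattern: letter/underscore followed by alphanumerics, not a keyword
Type: IDENTIFIER


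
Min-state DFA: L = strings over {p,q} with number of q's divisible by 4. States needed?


Track (count of q) mod 4: states 0..3, accept at 0
Minimal DFA: 4 states


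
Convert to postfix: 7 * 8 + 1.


Left to right (same or higher precedence on left)
Postfix: 7 8 * 1 +


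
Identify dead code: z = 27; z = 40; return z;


first assignment to z is overwritten before any read
Dead: 'z = 27'


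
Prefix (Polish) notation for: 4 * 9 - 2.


left-to-right (same/higher precedence on left): tree is (- (* 4 9) 2)
Prefix: - * 4 9 2


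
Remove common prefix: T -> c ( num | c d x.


Common prefix: 'c'
Factored: T -> c T', T' -> ( num | d x


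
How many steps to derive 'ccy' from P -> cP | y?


Derivation: P => cP => ccP => ccy
Steps: 3


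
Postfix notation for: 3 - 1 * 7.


* has higher precedence, evaluate 1*7 first
Postfix: 3 1 7 * -


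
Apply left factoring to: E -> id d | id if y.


Common prefix: 'id'
Factored: E -> id E', E' -> d | if y


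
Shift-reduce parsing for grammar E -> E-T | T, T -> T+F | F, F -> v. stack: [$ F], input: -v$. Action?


'F' (not preceded by T+) is the handle for T -> F
Action: reduce (T -> F)


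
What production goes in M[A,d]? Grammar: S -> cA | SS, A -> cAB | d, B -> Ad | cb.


For [A, d]: 'd' ∈ FIRST(d)
Entry: A -> d


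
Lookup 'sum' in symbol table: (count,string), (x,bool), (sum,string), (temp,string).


Lookup 'sum' → type string


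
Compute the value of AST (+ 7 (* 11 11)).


Evaluate inner: (* 11 11) = 121
Evaluate root: (+ 7 121) = 128
Result: 128


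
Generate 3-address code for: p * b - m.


Break into single-operator statements:
t1 = p * b
t2 = t1 - m


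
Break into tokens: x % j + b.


Scan left to right, longest-match per lexeme
Tokens: ID(x), OP(%), ID(j), OP(+), ID(b)


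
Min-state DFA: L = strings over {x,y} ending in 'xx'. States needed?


Track the longest suffix of input matching a prefix of 'xx': 3 classes (prefixes of length 0..2)
Minimal DFA: 3 states


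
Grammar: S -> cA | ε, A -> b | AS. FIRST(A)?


Per alternative of A: FIRST(b) = {b}; FIRST(AS) = {b}
FIRST(A) = {b}


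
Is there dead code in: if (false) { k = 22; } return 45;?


condition is constant false, so the whole block is unreachable
Dead: 'if (false) { k = 22; }'


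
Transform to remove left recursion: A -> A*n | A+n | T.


Left-recursive alternatives: A*n, A+n; non-recursive: T
Introduce A': A -> TA', A' -> *nA' | +nA' | ε


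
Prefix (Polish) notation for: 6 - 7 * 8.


'*' binds tighter: tree is (- 6 (* 7 8))
Prefix: - 6 * 7 8


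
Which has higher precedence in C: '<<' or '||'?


'<<' is shift (level 8); '||' is logical OR (level 1)
Higher level binds tighter
'<<' has higher precedence than '||'


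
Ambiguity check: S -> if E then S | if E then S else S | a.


dangling else: 'if E then if E then a else a' parses two ways
Ambiguous


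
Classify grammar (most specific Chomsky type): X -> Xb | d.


Left-linear: every RHS is a terminal or one nonterminal followed by a terminal
Classification: Type 3 (Regular)


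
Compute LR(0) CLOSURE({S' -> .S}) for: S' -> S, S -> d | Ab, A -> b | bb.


Start: S' -> .S
For each item with dot before a nonterminal B, add B -> .γ for every B-production
Closure: [S' -> .S, S -> .d, S -> .Ab, A -> .b, A -> .bb]


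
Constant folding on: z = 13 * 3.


13 * 3 = 39 at compile time
Optimized: z = 39


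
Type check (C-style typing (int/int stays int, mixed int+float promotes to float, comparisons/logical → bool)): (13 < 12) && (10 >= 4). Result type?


Operand types: bool && bool
Rule: logical operators take bool operands and yield bool
Result type: bool


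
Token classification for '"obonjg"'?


Pattern: double-quoted sequence
Type: STRING_LITERAL


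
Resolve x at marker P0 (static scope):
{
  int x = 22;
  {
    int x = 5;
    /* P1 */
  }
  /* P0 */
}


x declared in the same block as P0
x = 22


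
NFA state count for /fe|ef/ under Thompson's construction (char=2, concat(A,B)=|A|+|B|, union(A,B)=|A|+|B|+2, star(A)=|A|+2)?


Syntax tree has 4 char leaf(s), 1 union(s), 0 star(s)
chars contribute 4×2 = 8; each union adds +2; each star adds +2
Total: 8 + 2 + 0 = 10 states


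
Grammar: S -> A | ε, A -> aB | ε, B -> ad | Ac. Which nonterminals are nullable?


A nonterminal is nullable iff some alternative derives ε (directly, or every symbol in it is nullable)
Nullable: {A, S}


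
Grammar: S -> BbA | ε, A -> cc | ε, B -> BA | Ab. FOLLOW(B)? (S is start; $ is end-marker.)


$ ∈ FOLLOW(S). For each A -> αBβ: add FIRST(β)\{ε} to FOLLOW(B); if β nullable, add FOLLOW(A).
FOLLOW(B) = {b, c}


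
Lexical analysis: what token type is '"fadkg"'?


Pattern: double-quoted sequence
Type: STRING_LITERAL


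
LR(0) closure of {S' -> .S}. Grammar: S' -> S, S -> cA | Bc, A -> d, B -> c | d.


Start: S' -> .S
For each item with dot before a nonterminal B, add B -> .γ for every B-production
Closure: [S' -> .S, S -> .cA, S -> .Bc, B -> .c, B -> .d]


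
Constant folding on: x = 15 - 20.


15 - 20 = -5 at compile time
Optimized: x = -5


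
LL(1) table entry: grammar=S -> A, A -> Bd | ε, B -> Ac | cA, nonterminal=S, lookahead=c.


For [S, c]: 'c' ∈ FIRST(A)
Entry: S -> A


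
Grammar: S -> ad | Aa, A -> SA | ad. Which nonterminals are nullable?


A nonterminal is nullable iff some alternative derives ε (directly, or every symbol in it is nullable)
Nullable: {}


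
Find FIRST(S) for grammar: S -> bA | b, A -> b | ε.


Per alternative of S: FIRST(bA) = {b}; FIRST(b) = {b}
FIRST(S) = {b}


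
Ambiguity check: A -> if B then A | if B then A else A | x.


dangling else: 'if B then if B then x else x' parses two ways
Ambiguous


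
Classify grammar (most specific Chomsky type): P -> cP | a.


Right-linear: every RHS is a terminal or a terminal followed by one nonterminal
Classification: Type 3 (Regular)


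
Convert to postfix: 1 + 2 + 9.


Left to right (same or higher precedence on left)
Postfix: 1 2 + 9 +


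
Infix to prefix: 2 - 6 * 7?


'*' binds tighter: tree is (- 2 (* 6 7))
Prefix: - 2 * 6 7


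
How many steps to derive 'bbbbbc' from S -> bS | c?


Derivation: S => bS => bbS => bbbS => bbbbS => bbbbbS => bbbbbc
Steps: 6


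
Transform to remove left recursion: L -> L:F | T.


Left-recursive alternatives: L:F; non-recursive: T
Introduce L': L -> TL', L' -> :FL' | ε


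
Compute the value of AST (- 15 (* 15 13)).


Evaluate inner: (* 15 13) = 195
Evaluate root: (- 15 195) = -180
Result: -180


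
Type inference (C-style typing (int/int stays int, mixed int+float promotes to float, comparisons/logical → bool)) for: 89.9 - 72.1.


Operand types: float - float
Rule: mixed int/float promotes to float; int/int stays int
Result type: float


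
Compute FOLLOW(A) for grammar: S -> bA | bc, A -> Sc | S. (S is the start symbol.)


$ ∈ FOLLOW(S). For each A -> αBβ: add FIRST(β)\{ε} to FOLLOW(B); if β nullable, add FOLLOW(A).
FOLLOW(A) = {$, c}


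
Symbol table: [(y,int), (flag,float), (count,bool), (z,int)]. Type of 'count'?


Lookup 'count' → type bool


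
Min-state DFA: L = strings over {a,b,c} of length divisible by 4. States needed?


Track length mod 4: states 0..3, accept at 0
Minimal DFA: 4 states


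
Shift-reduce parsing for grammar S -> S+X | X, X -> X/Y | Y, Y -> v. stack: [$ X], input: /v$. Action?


shift '/' to continue X -> X/Y
Action: shift


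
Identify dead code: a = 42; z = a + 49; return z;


a is read by z's definition; z is returned
No dead code


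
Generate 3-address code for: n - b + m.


Break into single-operator statements:
t1 = n - b
t2 = t1 + m


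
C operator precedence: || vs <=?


'<=' is relational (level 7); '||' is logical OR (level 1)
Higher level binds tighter
'<=' has higher precedence than '||'


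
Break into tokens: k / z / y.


Scan left to right, longest-match per lexeme
Tokens: ID(k), OP(/), ID(z), OP(/), ID(y)


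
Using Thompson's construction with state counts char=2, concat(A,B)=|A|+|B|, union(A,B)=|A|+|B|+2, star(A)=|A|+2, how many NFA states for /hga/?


Syntax tree has 3 char leaf(s), 0 union(s), 0 star(s)
chars contribute 3×2 = 6; each union adds +2; each star adds +2
Total: 6 + 0 + 0 = 6 states


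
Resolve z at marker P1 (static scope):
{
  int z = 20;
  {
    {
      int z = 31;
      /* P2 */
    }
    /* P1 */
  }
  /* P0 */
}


P1's block does not declare z; resolves to the enclosing declaration at depth 0
z = 20


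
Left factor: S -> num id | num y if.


Common prefix: 'num'
Factored: S -> num S', S' -> id | y if


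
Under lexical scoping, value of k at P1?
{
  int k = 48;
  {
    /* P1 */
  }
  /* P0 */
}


P1's block does not declare k; resolves to the enclosing declaration at depth 0
k = 48


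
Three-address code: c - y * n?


Break into single-operator statements:
t1 = y * n
t2 = c - t1


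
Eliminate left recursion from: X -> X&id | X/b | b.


Left-recursive alternatives: X&id, X/b; non-recursive: b
Introduce X': X -> bX', X' -> &idX' | /bX' | ε


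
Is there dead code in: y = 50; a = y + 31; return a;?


y is read by a's definition; a is returned
No dead code


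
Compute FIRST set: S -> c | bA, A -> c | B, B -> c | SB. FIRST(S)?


Per alternative of S: FIRST(c) = {c}; FIRST(bA) = {b}
FIRST(S) = {b, c}


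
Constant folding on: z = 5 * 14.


5 * 14 = 70 at compile time
Optimized: z = 70


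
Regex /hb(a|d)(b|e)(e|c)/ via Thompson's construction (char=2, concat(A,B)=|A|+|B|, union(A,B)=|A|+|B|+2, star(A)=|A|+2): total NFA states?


Syntax tree has 8 char leaf(s), 3 union(s), 0 star(s)
chars contribute 8×2 = 16; each union adds +2; each star adds +2
Total: 16 + 6 + 0 = 22 states


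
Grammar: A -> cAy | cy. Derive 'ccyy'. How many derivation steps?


Derivation: A => cAy => ccyy
Steps: 2


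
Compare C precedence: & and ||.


'&' is bitwise AND (level 5); '||' is logical OR (level 1)
Higher level binds tighter
'&' has higher precedence than '||'


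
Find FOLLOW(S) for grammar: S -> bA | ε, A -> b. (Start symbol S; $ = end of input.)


$ ∈ FOLLOW(S). For each A -> αBβ: add FIRST(β)\{ε} to FOLLOW(B); if β nullable, add FOLLOW(A).
FOLLOW(S) = {$}


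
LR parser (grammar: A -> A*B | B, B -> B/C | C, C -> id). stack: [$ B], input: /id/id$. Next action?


shift '/' to continue B -> B/C
Action: shift


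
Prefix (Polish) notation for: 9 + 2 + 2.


left-to-right (same/higher precedence on left): tree is (+ (+ 9 2) 2)
Prefix: + + 9 2 2


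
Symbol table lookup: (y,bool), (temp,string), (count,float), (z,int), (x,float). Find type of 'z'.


Lookup 'z' → type int


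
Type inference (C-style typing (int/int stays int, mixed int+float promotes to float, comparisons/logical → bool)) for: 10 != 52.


Operand types: int != int
Rule: comparison yields bool
Result type: bool


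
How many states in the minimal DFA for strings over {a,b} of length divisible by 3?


Track length mod 3: states 0..2, accept at 0
Minimal DFA: 3 states


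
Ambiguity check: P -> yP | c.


right-linear, alternatives start with distinct terminals 'y' vs 'c': unique leftmost derivation
Unambiguous


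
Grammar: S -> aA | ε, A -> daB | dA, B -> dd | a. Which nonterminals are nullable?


A nonterminal is nullable iff some alternative derives ε (directly, or every symbol in it is nullable)
Nullable: {S}


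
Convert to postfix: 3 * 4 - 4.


Left to right (same or higher precedence on left)
Postfix: 3 4 * 4 -


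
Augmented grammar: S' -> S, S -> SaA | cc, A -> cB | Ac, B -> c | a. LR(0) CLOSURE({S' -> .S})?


Start: S' -> .S
For each item with dot before a nonterminal B, add B -> .γ for every B-production
Closure: [S' -> .S, S -> .SaA, S -> .cc]


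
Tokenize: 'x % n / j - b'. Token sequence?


Scan left to right, longest-match per lexeme
Tokens: ID(x), OP(%), ID(n), OP(/), ID(j), OP(-), ID(b)


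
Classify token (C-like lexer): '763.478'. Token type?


Pattern: digits with a decimal point
Type: FLOAT_LITERAL


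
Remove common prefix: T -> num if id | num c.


Common prefix: 'num'
Factored: T -> num T', T' -> if id | c


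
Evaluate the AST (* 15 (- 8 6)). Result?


Evaluate inner: (- 8 6) = 2
Evaluate root: (* 15 2) = 30
Result: 30


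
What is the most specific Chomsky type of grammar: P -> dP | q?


Right-linear: every RHS is a terminal or a terminal followed by one nonterminal
Classification: Type 3 (Regular)


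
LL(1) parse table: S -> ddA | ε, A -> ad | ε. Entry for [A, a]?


For [A, a]: 'a' ∈ FIRST(ad)
Entry: A -> ad


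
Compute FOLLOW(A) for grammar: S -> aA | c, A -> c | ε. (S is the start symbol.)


$ ∈ FOLLOW(S). For each A -> αBβ: add FIRST(β)\{ε} to FOLLOW(B); if β nullable, add FOLLOW(A).
FOLLOW(A) = {$}


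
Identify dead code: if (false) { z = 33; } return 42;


condition is constant false, so the whole block is unreachable
Dead: 'if (false) { z = 33; }'


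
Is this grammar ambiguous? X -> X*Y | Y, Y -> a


precedence layered via separate nonterminal Y: deterministic
Unambiguous


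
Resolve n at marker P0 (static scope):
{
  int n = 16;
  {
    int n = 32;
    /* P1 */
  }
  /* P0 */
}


n declared in the same block as P0
n = 16


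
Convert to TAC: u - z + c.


Break into single-operator statements:
t1 = u - z
t2 = t1 + c


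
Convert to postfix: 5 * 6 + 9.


Left to right (same or higher precedence on left)
Postfix: 5 6 * 9 +


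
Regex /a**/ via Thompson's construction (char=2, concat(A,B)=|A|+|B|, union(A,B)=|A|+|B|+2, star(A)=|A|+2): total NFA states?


Syntax tree has 1 char leaf(s), 0 union(s), 2 star(s)
chars contribute 1×2 = 2; each union adds +2; each star adds +2
Total: 2 + 0 + 4 = 6 states


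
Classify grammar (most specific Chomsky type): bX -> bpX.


LHS has context (more than one symbol) and |LHS| ≤ |RHS|
Classification: Type 1 (Context-Sensitive)


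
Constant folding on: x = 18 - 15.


18 - 15 = 3 at compile time
Optimized: x = 3


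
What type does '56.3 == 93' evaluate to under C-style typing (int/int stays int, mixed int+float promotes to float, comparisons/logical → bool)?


Operand types: float == int
Rule: comparison yields bool
Result type: bool


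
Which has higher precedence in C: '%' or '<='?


'%' is multiplicative (level 10); '<=' is relational (level 7)
Higher level binds tighter
'%' has higher precedence than '<='


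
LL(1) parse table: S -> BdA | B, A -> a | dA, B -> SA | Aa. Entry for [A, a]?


For [A, a]: 'a' ∈ FIRST(a)
Entry: A -> a


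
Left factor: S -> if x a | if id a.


Common prefix: 'if'
Factored: S -> if S', S' -> x a | id a


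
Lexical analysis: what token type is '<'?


Pattern: operator symbol
Type: OPERATOR


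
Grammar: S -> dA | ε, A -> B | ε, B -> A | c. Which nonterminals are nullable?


A nonterminal is nullable iff some alternative derives ε (directly, or every symbol in it is nullable)
Nullable: {A, B, S}


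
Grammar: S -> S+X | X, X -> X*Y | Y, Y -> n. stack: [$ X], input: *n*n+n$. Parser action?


shift '*' to continue X -> X*Y
Action: shift


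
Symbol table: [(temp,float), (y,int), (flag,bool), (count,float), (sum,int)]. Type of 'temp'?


Lookup 'temp' → type float


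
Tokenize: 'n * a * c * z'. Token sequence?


Scan left to right, longest-match per lexeme
Tokens: ID(n), OP(*), ID(a), OP(*), ID(c), OP(*), ID(z)


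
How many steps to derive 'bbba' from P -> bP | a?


Derivation: P => bP => bbP => bbbP => bbba
Steps: 4


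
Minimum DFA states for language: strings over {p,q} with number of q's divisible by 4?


Track (count of q) mod 4: states 0..3, accept at 0
Minimal DFA: 4 states


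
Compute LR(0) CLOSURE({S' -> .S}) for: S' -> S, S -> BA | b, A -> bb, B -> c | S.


Start: S' -> .S
For each item with dot before a nonterminal B, add B -> .γ for every B-production
Closure: [S' -> .S, S -> .BA, S -> .b, B -> .c, B -> .S]


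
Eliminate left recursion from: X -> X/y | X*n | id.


Left-recursive alternatives: X/y, X*n; non-recursive: id
Introduce X': X -> idX', X' -> /yX' | *nX' | ε


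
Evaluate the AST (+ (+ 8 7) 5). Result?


Evaluate inner: (+ 8 7) = 15
Evaluate root: (+ 15 5) = 20
Result: 20


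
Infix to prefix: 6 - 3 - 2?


left-to-right (same/higher precedence on left): tree is (- (- 6 3) 2)
Prefix: - - 6 3 2


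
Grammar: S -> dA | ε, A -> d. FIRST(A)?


Per alternative of A: FIRST(d) = {d}
FIRST(A) = {d}


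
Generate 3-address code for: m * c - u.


Break into single-operator statements:
t1 = m * c
t2 = t1 - u


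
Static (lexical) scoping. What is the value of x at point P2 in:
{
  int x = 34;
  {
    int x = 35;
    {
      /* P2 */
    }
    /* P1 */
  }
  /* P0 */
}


P2's block does not declare x; resolves to the enclosing declaration at depth 1
x = 35


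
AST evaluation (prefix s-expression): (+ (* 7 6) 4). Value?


Evaluate inner: (* 7 6) = 42
Evaluate root: (+ 42 4) = 46
Result: 46


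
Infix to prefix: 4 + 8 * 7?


'*' binds tighter: tree is (+ 4 (* 8 7))
Prefix: + 4 * 8 7


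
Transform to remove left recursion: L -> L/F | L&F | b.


Left-recursive alternatives: L/F, L&F; non-recursive: b
Introduce L': L -> bL', L' -> /FL' | &FL' | ε


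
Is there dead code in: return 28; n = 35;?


statement follows a return and is unreachable
Dead: 'n = 35'


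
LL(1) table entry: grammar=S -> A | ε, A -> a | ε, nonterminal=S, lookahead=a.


For [S, a]: 'a' ∈ FIRST(A)
Entry: S -> A


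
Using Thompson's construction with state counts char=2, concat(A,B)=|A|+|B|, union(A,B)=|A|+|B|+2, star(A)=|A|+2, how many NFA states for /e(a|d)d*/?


Syntax tree has 4 char leaf(s), 1 union(s), 1 star(s)
chars contribute 4×2 = 8; each union adds +2; each star adds +2
Total: 8 + 2 + 2 = 12 states


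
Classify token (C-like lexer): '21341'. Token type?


Pattern: digits only
Type: INTEGER_LITERAL


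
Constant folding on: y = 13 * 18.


13 * 18 = 234 at compile time
Optimized: y = 234


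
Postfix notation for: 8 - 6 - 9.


Left to right (same or higher precedence on left)
Postfix: 8 6 - 9 -


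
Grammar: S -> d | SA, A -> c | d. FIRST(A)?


Per alternative of A: FIRST(c) = {c}; FIRST(d) = {d}
FIRST(A) = {c, d}


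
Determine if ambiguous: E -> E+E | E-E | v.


'v+v-v' has two parse trees (no precedence encoded between + and -)
Ambiguous


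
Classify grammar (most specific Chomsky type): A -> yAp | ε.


Single nonterminal LHS, but y^n p^n is not regular
Classification: Type 2 (Context-Free)


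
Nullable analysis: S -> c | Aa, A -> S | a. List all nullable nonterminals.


A nonterminal is nullable iff some alternative derives ε (directly, or every symbol in it is nullable)
Nullable: {}


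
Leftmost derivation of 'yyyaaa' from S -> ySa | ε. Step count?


Derivation: S => ySa => yySaa => yyySaaa => yyyaaa
Steps: 4


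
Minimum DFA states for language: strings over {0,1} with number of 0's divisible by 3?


Track (count of 0) mod 3: states 0..2, accept at 0
Minimal DFA: 3 states


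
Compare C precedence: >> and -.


'-' is additive (level 9); '>>' is shift (level 8)
Higher level binds tighter
'-' has higher precedence than '>>'


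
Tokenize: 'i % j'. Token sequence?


Scan left to right, longest-match per lexeme
Tokens: ID(i), OP(%), ID(j)


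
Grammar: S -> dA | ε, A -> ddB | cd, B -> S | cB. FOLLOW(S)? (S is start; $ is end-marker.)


$ ∈ FOLLOW(S). For each A -> αBβ: add FIRST(β)\{ε} to FOLLOW(B); if β nullable, add FOLLOW(A).
FOLLOW(S) = {$}


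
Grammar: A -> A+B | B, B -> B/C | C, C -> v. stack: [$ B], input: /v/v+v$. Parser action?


shift '/' to continue B -> B/C
Action: shift


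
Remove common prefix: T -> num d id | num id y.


Common prefix: 'num'
Factored: T -> num T', T' -> d id | id y


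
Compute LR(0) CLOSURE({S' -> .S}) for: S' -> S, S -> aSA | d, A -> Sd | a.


Start: S' -> .S
For each item with dot before a nonterminal B, add B -> .γ for every B-production
Closure: [S' -> .S, S -> .aSA, S -> .d]


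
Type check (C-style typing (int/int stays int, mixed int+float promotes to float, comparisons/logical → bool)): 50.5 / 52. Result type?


Operand types: float / int
Rule: mixed int/float promotes to float; int/int stays int
Result type: float


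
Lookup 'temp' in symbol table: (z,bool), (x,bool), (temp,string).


Lookup 'temp' → type string


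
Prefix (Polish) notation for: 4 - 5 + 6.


left-to-right (same/higher precedence on left): tree is (+ (- 4 5) 6)
Prefix: + - 4 5 6


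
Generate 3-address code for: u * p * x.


Break into single-operator statements:
t1 = u * p
t2 = t1 * x


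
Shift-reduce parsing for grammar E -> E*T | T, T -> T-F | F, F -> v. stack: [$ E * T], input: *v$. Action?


handle 'E*T' on top; lookahead ∈ FOLLOW(E) = {*, $}
Action: reduce (E -> E*T)


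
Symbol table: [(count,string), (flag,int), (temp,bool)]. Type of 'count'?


Lookup 'count' → type string


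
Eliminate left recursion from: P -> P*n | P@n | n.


Left-recursive alternatives: P*n, P@n; non-recursive: n
Introduce P': P -> nP', P' -> *nP' | @nP' | ε


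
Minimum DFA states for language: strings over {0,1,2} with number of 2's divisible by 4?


Track (count of 2) mod 4: states 0..3, accept at 0
Minimal DFA: 4 states


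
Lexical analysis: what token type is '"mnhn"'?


Pattern: double-quoted sequence
Type: STRING_LITERAL
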